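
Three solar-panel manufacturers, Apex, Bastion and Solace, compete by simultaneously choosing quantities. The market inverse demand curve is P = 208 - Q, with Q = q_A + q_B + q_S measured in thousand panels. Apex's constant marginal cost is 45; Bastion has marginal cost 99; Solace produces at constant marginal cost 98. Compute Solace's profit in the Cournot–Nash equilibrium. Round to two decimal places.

210.25

Apex's profit: π_A = (208 - Q)q_A - (45q_A). Setting ∂π_A/∂q_A = 0: 163 - 2q_A - (q_B + q_S) = 0.
Bastion's profit: π_B = (208 - Q)q_B - (99q_B). Setting ∂π_B/∂q_B = 0: 109 - 2q_B - (q_A + q_S) = 0.
Solace's profit: π_S = (208 - Q)q_S - (98q_S). Setting ∂π_S/∂q_S = 0: 110 - 2q_S - (q_A + q_B) = 0.
Summing all 3 equations gives 382 − 4Q = 0, hence Q = 191/2.
Back-substituting: q_A = (163 − 191/2) = 135/2, q_B = (109 − 191/2) = 27/2, q_S = (110 − 191/2) = 29/2.
Price P = 208 - 191/2 = 225/2.
Solace's profit: (225/2 - 98)·(29/2) = 841/4.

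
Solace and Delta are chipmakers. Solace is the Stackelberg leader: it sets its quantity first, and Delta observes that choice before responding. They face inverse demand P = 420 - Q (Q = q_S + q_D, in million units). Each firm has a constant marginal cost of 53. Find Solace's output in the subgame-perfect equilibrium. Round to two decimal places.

183.50

The follower Delta best-responds to any q_S: π_D = (420 - Q)q_D - 53q_D.
∂π_D/∂q_D = 367 - q_S - 2q_D = 0 gives the reaction function q_D = (367 - q_S)/2.
Solace substitutes q_D(q_S) into its own profit: π_S = q_S(420 - q_S - (367 - q_S)/2) - 53q_S = (473/2 - (1/2)q_S)q_S - 53q_S.
The leader's first-order condition 367/2 - q_S = 0 yields q_S = 367/2.
Then q_D = (367 - 367/2)/2 = 367/4.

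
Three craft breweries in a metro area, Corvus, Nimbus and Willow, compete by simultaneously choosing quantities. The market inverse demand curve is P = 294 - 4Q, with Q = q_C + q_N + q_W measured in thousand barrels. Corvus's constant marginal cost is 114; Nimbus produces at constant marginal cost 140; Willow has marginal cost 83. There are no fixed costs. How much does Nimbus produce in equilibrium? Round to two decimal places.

4.44

Corvus's profit: π_C = (294 - 4Q)q_C - (114q_C). Setting ∂π_C/∂q_C = 0: 180 - 8q_C - 4(q_N + q_W) = 0.
Nimbus's profit: π_N = (294 - 4Q)q_N - (140q_N). Setting ∂π_N/∂q_N = 0: 154 - 8q_N - 4(q_C + q_W) = 0.
Willow's first-order condition: 211 - 8q_W - 4(q_C + q_N) = 0.
Adding the 3 first-order conditions: 545 − 16Q = 0, so Q = 545/16.
Back-substituting: q_C = (180 − 545/4)/4 = 175/16, q_N = (154 − 545/4)/4 = 71/16, q_W = (211 − 545/4)/4 = 299/16.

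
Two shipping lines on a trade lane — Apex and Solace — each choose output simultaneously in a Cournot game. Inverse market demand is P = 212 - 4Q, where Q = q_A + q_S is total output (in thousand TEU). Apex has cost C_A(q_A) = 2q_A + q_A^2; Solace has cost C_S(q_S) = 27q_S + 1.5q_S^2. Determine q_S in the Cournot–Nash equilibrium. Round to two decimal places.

10.74

Apex's profit: π_A = (212 - 4Q)q_A - (2q_A + q_A²). Setting ∂π_A/∂q_A = 0: 210 - 10q_A - 4(q_S) = 0.
Solace's profit: π_S = (212 - 4Q)q_S - (27q_S + (3/2)q_S²). Setting ∂π_S/∂q_S = 0: 185 - 11q_S - 4(q_A) = 0.
Rearranging gives the reaction functions q_A = (210 - 4q_S)/10 and q_S = (185 - 4q_A)/11.
Solving the pair: q_A = 785/47, q_S = 505/47.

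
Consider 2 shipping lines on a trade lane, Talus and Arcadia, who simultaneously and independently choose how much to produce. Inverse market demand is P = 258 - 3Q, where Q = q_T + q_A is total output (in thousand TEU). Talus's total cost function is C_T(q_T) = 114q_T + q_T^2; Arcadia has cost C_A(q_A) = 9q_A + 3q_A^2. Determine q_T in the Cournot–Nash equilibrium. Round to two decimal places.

11.28

Talus's profit: π_T = (258 - 3Q)q_T - (114q_T + q_T²). Setting ∂π_T/∂q_T = 0: 144 - 8q_T - 3(q_A) = 0.
Arcadia's first-order condition: 249 - 12q_A - 3(q_T) = 0.
So q_T = (144 - 3q_A)/8 and q_A = (249 - 3q_T)/12.
Solving the pair: q_T = 327/29, q_A = 520/29.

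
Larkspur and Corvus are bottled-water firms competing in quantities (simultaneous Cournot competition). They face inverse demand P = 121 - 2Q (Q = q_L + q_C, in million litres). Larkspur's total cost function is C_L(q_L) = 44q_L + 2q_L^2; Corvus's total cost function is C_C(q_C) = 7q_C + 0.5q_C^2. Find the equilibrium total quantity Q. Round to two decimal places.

Larkspur's profit: π_L = (121 - 2Q)q_L - (44q_L + 2q_L²). Setting ∂π_L/∂q_L = 0: 77 - 8q_L - 2(q_C) = 0.
Corvus's profit: π_C = (121 - 2Q)q_C - (7q_C + (1/2)q_C²). Setting ∂π_C/∂q_C = 0: 114 - 5q_C - 2(q_L) = 0.
Best responses: q_L = (77 - 2q_C)/8, q_C = (114 - 2q_L)/5.
Substituting one into the other gives q_L = 157/36 and q_C = 379/18.
Total output Q = 157/36 + 379/18 = 305/12.

25.42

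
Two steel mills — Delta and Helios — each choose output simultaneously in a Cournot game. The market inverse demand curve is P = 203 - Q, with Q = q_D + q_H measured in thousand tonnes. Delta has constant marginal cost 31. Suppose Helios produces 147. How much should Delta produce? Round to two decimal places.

12.50

With the rival's output fixed at 147, Delta's profit is π_D = (203 - 147 - q_D)q_D - (31q_D) = (56 - q_D)q_D - (31q_D).
∂π_D/∂q_D = 25 - 2q_D = 0, so q_D = 25/2.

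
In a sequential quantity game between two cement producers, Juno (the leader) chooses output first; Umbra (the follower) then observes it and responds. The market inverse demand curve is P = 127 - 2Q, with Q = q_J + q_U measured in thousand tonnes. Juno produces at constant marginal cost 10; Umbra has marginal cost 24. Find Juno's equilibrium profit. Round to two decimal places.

1072.56

The follower Umbra best-responds to any q_J: π_U = (127 - 2Q)q_U - 24q_U.
Follower FOC: 103 - 2q_J - 4q_U = 0, so q_U(q_J) = (103 - 2q_J)/4.
Juno substitutes q_U(q_J) into its own profit: π_J = q_J(127 - 2q_J - (103 - 2q_J)/2) - 10q_J = (151/2 - q_J)q_J - 10q_J.
Maximising: ∂π_J/∂q_J = 131/2 - 2q_J = 0, giving q_J = 131/4.
Then q_U = (103 - 2·(131/4))/4 = 75/8.
Price P = 127 - 2·(337/8) = 171/4.
Juno's profit: (171/4 - 10)·(131/4) = 1072.5625.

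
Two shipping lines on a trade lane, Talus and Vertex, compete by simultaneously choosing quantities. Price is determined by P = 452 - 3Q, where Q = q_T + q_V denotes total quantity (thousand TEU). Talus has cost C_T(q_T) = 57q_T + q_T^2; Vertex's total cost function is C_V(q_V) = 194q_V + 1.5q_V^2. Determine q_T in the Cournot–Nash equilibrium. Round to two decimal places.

44.14

Talus's profit: π_T = (452 - 3Q)q_T - (57q_T + q_T²). Setting ∂π_T/∂q_T = 0: 395 - 8q_T - 3(q_V) = 0.
Vertex's first-order condition: 258 - 9q_V - 3(q_T) = 0.
So q_T = (395 - 3q_V)/8 and q_V = (258 - 3q_T)/9.
Solving the pair: q_T = 309/7, q_V = 293/21.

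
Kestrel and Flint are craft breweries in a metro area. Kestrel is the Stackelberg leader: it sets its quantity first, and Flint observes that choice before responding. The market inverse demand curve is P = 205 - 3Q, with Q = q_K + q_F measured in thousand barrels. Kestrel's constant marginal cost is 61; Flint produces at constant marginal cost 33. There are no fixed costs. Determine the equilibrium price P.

90

Solve by backward induction. Given q_K, the follower Flint maximises π_F = (205 - 3q_K - 3q_F)q_F - 33q_F.
Setting the follower's marginal profit to zero, 172 - 3q_K - 6q_F = 0, i.e. q_F = (172 - 3q_K)/6.
Kestrel substitutes q_F(q_K) into its own profit: π_K = q_K(205 - 3q_K - (172 - 3q_K)/2) - 61q_K = (119 - (3/2)q_K)q_K - 61q_K.
Maximising: ∂π_K/∂q_K = 58 - 3q_K = 0, giving q_K = 58/3.
Then q_F = (172 - 3·(58/3))/6 = 19.
Total output Q = 115/3, so price P = 205 - 3·(115/3) = 90.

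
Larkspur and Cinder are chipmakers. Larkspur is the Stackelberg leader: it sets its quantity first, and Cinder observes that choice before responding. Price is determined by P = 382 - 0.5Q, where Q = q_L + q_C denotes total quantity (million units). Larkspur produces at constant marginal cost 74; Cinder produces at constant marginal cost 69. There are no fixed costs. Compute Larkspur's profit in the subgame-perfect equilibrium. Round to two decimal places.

Solve by backward induction. Given q_L, the follower Cinder maximises π_C = (382 - (1/2)q_L - (1/2)q_C)q_C - 69q_C.
Follower FOC: 313 - (1/2)q_L - q_C = 0, so q_C(q_L) = (313 - (1/2)q_L).
The leader anticipates this reaction. Substituting into P = 382 - 0.5Q gives P = 451/2 - (1/4)q_L, so π_L = (451/2 - (1/4)q_L)q_L - 74q_L.
Maximising: ∂π_L/∂q_L = 303/2 - (1/2)q_L = 0, giving q_L = 303.
Then q_C = (313 - (1/2)·303) = 323/2.
Price P = 382 - (1/2)·(929/2) = 599/4.
Larkspur's profit: (599/4 - 74)·303 = 22952.2500.

22952.25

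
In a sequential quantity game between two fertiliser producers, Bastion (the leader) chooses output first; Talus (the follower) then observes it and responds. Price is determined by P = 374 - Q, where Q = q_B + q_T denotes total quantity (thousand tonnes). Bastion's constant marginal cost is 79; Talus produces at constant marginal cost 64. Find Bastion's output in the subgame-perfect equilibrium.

140

Solve by backward induction. Given q_B, the follower Talus maximises π_T = (374 - q_B - q_T)q_T - 64q_T.
Setting the follower's marginal profit to zero, 310 - q_B - 2q_T = 0, i.e. q_T = (310 - q_B)/2.
The leader anticipates this reaction. Substituting into P = 374 - Q gives P = 219 - (1/2)q_B, so π_B = (219 - (1/2)q_B)q_B - 79q_B.
Leader FOC: 140 - q_B = 0, so q_B = 140.
Then q_T = (310 - 140)/2 = 85.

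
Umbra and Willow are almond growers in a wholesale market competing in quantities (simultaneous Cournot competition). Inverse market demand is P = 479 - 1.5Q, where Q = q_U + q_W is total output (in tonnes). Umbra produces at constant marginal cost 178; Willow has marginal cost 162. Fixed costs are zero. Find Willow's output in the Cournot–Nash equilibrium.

74

Umbra's profit: π_U = (479 - 1.5Q)q_U - (178q_U). Setting ∂π_U/∂q_U = 0: 301 - 3q_U - (3/2)(q_W) = 0.
Willow's first-order condition: 317 - 3q_W - (3/2)(q_U) = 0.
Rearranging gives the reaction functions q_U = (301 - (3/2)q_W)/3 and q_W = (317 - (3/2)q_U)/3.
Solving the pair: q_U = 190/3, q_W = 74.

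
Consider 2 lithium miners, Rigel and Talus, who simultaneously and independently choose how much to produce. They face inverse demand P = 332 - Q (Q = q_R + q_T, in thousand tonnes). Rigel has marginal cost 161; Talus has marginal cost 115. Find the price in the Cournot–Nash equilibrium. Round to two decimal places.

Rigel's profit: π_R = (332 - Q)q_R - (161q_R). Setting ∂π_R/∂q_R = 0: 171 - 2q_R - (q_T) = 0.
Talus's first-order condition: 217 - 2q_T - (q_R) = 0.
Rearranging gives the reaction functions q_R = (171 - q_T)/2 and q_T = (217 - q_R)/2.
Solving the pair: q_R = 125/3, q_T = 263/3.
Total output Q = 388/3, so price P = 332 - 388/3 = 608/3.

202.67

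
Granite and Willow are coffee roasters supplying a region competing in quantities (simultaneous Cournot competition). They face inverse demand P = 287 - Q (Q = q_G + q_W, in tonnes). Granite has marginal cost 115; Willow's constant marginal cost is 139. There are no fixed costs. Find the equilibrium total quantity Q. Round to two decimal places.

Granite's profit: π_G = (287 - Q)q_G - (115q_G). Setting ∂π_G/∂q_G = 0: 172 - 2q_G - (q_W) = 0.
Willow's first-order condition: 148 - 2q_W - (q_G) = 0.
Rearranging gives the reaction functions q_G = (172 - q_W)/2 and q_W = (148 - q_G)/2.
Substituting one into the other gives q_G = 196/3 and q_W = 124/3.
Total output Q = 196/3 + 124/3 = 320/3.

106.67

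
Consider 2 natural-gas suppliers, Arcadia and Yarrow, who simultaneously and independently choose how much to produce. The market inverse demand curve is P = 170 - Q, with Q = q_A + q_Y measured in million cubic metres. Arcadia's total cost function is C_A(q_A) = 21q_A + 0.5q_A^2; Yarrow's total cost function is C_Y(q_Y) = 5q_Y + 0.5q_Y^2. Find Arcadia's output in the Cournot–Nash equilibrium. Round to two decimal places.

Arcadia's profit: π_A = (170 - Q)q_A - (21q_A + (1/2)q_A²). Setting ∂π_A/∂q_A = 0: 149 - 3q_A - (q_Y) = 0.
Yarrow's first-order condition: 165 - 3q_Y - (q_A) = 0.
Best responses: q_A = (149 - q_Y)/3, q_Y = (165 - q_A)/3.
Substituting one into the other gives q_A = 141/4 and q_Y = 173/4.

35.25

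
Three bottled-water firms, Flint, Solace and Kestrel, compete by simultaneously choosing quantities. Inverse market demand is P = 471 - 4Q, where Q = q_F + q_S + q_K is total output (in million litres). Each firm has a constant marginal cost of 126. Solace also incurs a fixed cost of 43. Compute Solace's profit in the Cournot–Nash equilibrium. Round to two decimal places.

1816.77

A representative firm's profit is π_i = q_i(471 - 4Q) - 126q_i.
First-order condition (treating rivals' output as given): 345 - 8q_i - 4·Σ_{j≠i} q_j = 0.
With identical firms every q_j equals q_i, so Σ_{j≠i} q_j = 2q_i and 345 = 16q_i, giving q_i = 345/16.
Price P = 471 - 4·(1035/16) = 849/4.
Solace's profit: (849/4 - 126)·(345/16) - 43 = 1816.7656.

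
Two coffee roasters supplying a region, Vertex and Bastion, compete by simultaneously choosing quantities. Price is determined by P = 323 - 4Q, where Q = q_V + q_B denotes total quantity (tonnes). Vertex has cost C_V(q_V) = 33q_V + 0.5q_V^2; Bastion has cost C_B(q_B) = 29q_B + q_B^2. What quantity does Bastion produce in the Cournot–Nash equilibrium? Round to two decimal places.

Vertex's profit: π_V = (323 - 4Q)q_V - (33q_V + (1/2)q_V²). Setting ∂π_V/∂q_V = 0: 290 - 9q_V - 4(q_B) = 0.
Bastion's first-order condition: 294 - 10q_B - 4(q_V) = 0.
Rearranging gives the reaction functions q_V = (290 - 4q_B)/9 and q_B = (294 - 4q_V)/10.
Solving the pair: q_V = 862/37, q_B = 743/37.

20.08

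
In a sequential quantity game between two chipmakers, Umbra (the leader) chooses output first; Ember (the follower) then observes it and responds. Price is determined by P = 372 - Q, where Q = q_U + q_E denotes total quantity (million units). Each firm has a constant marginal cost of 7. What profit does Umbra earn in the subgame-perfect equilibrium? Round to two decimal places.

The follower Ember best-responds to any q_U: π_E = (372 - Q)q_E - 7q_E.
∂π_E/∂q_E = 365 - q_U - 2q_E = 0 gives the reaction function q_E = (365 - q_U)/2.
Umbra substitutes q_E(q_U) into its own profit: π_U = q_U(372 - q_U - (365 - q_U)/2) - 7q_U = (379/2 - (1/2)q_U)q_U - 7q_U.
Maximising: ∂π_U/∂q_U = 365/2 - q_U = 0, giving q_U = 365/2.
Then q_E = (365 - 365/2)/2 = 365/4.
Price P = 372 - 1095/4 = 393/4.
Umbra's profit: (393/4 - 7)·(365/2) = 16653.1250.

16653.13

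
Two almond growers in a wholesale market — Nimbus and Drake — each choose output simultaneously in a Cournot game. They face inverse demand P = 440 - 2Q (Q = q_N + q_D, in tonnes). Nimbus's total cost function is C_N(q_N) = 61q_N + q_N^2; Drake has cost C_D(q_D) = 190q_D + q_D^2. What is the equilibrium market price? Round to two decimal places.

Nimbus's profit: π_N = (440 - 2Q)q_N - (61q_N + q_N²). Setting ∂π_N/∂q_N = 0: 379 - 6q_N - 2(q_D) = 0.
Drake's first-order condition: 250 - 6q_D - 2(q_N) = 0.
So q_N = (379 - 2q_D)/6 and q_D = (250 - 2q_N)/6.
Substituting one into the other gives q_N = 887/16 and q_D = 371/16.
Total output Q = 629/8, so price P = 440 - 2·(629/8) = 1131/4.

282.75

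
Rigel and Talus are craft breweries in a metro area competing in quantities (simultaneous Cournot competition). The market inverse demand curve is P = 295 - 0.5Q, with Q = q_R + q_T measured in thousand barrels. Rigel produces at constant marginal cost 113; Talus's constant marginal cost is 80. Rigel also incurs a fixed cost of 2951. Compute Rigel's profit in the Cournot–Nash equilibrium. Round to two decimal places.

1982.56

Rigel's profit: π_R = (295 - 0.5Q)q_R - (113q_R). Setting ∂π_R/∂q_R = 0: 182 - q_R - (1/2)(q_T) = 0.
Talus's first-order condition: 215 - q_T - (1/2)(q_R) = 0.
Rearranging gives the reaction functions q_R = (182 - (1/2)q_T) and q_T = (215 - (1/2)q_R).
Solving the pair: q_R = 298/3, q_T = 496/3.
Price P = 295 - (1/2)·(794/3) = 488/3.
Rigel's profit: (488/3 - 113)·(298/3) - 2951 = 1982.5556.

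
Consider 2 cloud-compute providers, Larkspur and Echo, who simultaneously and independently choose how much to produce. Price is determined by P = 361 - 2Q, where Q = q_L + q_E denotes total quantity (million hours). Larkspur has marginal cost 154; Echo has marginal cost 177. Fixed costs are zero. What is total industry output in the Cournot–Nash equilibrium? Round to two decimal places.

65.17

Larkspur's profit: π_L = (361 - 2Q)q_L - (154q_L). Setting ∂π_L/∂q_L = 0: 207 - 4q_L - 2(q_E) = 0.
Echo's profit: π_E = (361 - 2Q)q_E - (177q_E). Setting ∂π_E/∂q_E = 0: 184 - 4q_E - 2(q_L) = 0.
So q_L = (207 - 2q_E)/4 and q_E = (184 - 2q_L)/4.
Solving the pair: q_L = 115/3, q_E = 161/6.
Total output Q = 115/3 + 161/6 = 391/6.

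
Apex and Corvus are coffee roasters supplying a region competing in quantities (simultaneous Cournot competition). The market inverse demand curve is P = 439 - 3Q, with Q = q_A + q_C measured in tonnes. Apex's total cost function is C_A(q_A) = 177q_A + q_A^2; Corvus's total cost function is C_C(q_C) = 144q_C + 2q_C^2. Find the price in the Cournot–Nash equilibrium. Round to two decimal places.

Apex's profit: π_A = (439 - 3Q)q_A - (177q_A + q_A²). Setting ∂π_A/∂q_A = 0: 262 - 8q_A - 3(q_C) = 0.
Corvus's first-order condition: 295 - 10q_C - 3(q_A) = 0.
Rearranging gives the reaction functions q_A = (262 - 3q_C)/8 and q_C = (295 - 3q_A)/10.
Substituting one into the other gives q_A = 1735/71 and q_C = 1574/71.
Total output Q = 46.6056, so price P = 439 - 3·46.6056 = 299.1831.

299.18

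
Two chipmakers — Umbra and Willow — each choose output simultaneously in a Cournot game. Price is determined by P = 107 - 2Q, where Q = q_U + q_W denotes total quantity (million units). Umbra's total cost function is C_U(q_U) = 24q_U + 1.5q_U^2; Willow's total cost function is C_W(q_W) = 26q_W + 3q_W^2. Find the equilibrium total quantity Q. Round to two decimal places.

16.20

Umbra's profit: π_U = (107 - 2Q)q_U - (24q_U + (3/2)q_U²). Setting ∂π_U/∂q_U = 0: 83 - 7q_U - 2(q_W) = 0.
Willow's profit: π_W = (107 - 2Q)q_W - (26q_W + 3q_W²). Setting ∂π_W/∂q_W = 0: 81 - 10q_W - 2(q_U) = 0.
Rearranging gives the reaction functions q_U = (83 - 2q_W)/7 and q_W = (81 - 2q_U)/10.
Substituting one into the other gives q_U = 334/33 and q_W = 401/66.
Total output Q = 334/33 + 401/66 = 1069/66.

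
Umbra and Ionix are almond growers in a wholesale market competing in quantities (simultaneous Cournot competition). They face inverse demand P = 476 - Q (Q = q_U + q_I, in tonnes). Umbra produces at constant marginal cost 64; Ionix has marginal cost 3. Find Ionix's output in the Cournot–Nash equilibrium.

178

Umbra's profit: π_U = (476 - Q)q_U - (64q_U). Setting ∂π_U/∂q_U = 0: 412 - 2q_U - (q_I) = 0.
Ionix's profit: π_I = (476 - Q)q_I - (3q_I). Setting ∂π_I/∂q_I = 0: 473 - 2q_I - (q_U) = 0.
Best responses: q_U = (412 - q_I)/2, q_I = (473 - q_U)/2.
Substituting one into the other gives q_U = 117 and q_I = 178.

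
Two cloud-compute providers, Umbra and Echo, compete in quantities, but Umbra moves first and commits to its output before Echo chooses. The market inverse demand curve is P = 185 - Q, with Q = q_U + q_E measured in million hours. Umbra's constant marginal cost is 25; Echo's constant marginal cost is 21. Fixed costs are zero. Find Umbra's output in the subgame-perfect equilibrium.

Solve by backward induction. Given q_U, the follower Echo maximises π_E = (185 - q_U - q_E)q_E - 21q_E.
∂π_E/∂q_E = 164 - q_U - 2q_E = 0 gives the reaction function q_E = (164 - q_U)/2.
The leader anticipates this reaction. Substituting into P = 185 - Q gives P = 103 - (1/2)q_U, so π_U = (103 - (1/2)q_U)q_U - 25q_U.
The leader's first-order condition 78 - q_U = 0 yields q_U = 78.
Then q_E = (164 - 78)/2 = 43.

78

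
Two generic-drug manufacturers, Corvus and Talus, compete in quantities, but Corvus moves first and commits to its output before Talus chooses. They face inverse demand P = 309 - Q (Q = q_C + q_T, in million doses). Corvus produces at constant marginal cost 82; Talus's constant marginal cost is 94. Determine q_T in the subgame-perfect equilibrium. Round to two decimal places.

47.75

The follower Talus best-responds to any q_C: π_T = (309 - Q)q_T - 94q_T.
∂π_T/∂q_T = 215 - q_C - 2q_T = 0 gives the reaction function q_T = (215 - q_C)/2.
The leader anticipates this reaction. Substituting into P = 309 - Q gives P = 403/2 - (1/2)q_C, so π_C = (403/2 - (1/2)q_C)q_C - 82q_C.
Leader FOC: 239/2 - q_C = 0, so q_C = 239/2.
Then q_T = (215 - 239/2)/2 = 191/4.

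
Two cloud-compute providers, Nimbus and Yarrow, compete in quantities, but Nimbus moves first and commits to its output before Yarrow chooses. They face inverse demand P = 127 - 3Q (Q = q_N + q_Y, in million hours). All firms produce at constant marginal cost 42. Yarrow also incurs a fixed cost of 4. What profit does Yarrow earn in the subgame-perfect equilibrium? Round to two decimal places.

Solve by backward induction. Given q_N, the follower Yarrow maximises π_Y = (127 - 3q_N - 3q_Y)q_Y - 42q_Y.
Follower FOC: 85 - 3q_N - 6q_Y = 0, so q_Y(q_N) = (85 - 3q_N)/6.
The leader anticipates this reaction. Substituting into P = 127 - 3Q gives P = 169/2 - (3/2)q_N, so π_N = (169/2 - (3/2)q_N)q_N - 42q_N.
The leader's first-order condition 85/2 - 3q_N = 0 yields q_N = 85/6.
Then q_Y = (85 - 3·(85/6))/6 = 85/12.
Price P = 127 - 3·(85/4) = 253/4.
Yarrow's profit: (253/4 - 42)·(85/12) - 4 = 146.5208.

146.52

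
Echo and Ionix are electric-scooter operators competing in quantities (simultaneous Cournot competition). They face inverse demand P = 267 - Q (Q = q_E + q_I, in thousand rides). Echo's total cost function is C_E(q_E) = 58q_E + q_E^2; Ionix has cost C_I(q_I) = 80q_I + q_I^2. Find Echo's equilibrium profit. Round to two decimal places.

Echo's profit: π_E = (267 - Q)q_E - (58q_E + q_E²). Setting ∂π_E/∂q_E = 0: 209 - 4q_E - (q_I) = 0.
Ionix's profit: π_I = (267 - Q)q_I - (80q_I + q_I²). Setting ∂π_I/∂q_I = 0: 187 - 4q_I - (q_E) = 0.
Best responses: q_E = (209 - q_I)/4, q_I = (187 - q_E)/4.
Solving the pair: q_E = 649/15, q_I = 539/15.
Price P = 267 - 396/5 = 939/5.
Echo's profit: (939/5)·(649/15) - 58·(649/15) - (649/15)² = 3744.0089.

3744.01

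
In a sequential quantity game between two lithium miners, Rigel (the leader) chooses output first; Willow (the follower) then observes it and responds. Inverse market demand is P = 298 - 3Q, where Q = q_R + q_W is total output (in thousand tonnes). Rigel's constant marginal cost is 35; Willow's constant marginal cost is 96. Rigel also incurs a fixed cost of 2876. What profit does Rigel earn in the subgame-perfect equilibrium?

Solve by backward induction. Given q_R, the follower Willow maximises π_W = (298 - 3q_R - 3q_W)q_W - 96q_W.
∂π_W/∂q_W = 202 - 3q_R - 6q_W = 0 gives the reaction function q_W = (202 - 3q_R)/6.
The leader anticipates this reaction. Substituting into P = 298 - 3Q gives P = 197 - (3/2)q_R, so π_R = (197 - (3/2)q_R)q_R - 35q_R.
Leader FOC: 162 - 3q_R = 0, so q_R = 54.
Then q_W = (202 - 3·54)/6 = 20/3.
Price P = 298 - 3·(182/3) = 116.
Rigel's profit: (116 - 35)·54 - 2876 = 1498.

1498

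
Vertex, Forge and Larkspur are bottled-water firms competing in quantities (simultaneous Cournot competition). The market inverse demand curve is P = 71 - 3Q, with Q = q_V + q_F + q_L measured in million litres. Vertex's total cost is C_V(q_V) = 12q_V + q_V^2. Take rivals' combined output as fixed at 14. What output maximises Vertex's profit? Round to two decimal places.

2.13

With rivals' combined output fixed at 14, Vertex's profit is π_V = (71 - 3·14 - 3q_V)q_V - (12q_V + q_V²) = (29 - 3q_V)q_V - (12q_V + q_V²).
∂π_V/∂q_V = 17 - 8q_V = 0, so q_V = 17/8.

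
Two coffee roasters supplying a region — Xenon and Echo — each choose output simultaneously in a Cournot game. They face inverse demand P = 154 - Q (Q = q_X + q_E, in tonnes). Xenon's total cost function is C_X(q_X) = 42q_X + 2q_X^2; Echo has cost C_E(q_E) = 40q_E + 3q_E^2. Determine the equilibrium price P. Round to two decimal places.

125.19

Xenon's profit: π_X = (154 - Q)q_X - (42q_X + 2q_X²). Setting ∂π_X/∂q_X = 0: 112 - 6q_X - (q_E) = 0.
Echo's first-order condition: 114 - 8q_E - (q_X) = 0.
Rearranging gives the reaction functions q_X = (112 - q_E)/6 and q_E = (114 - q_X)/8.
Substituting one into the other gives q_X = 782/47 and q_E = 572/47.
Total output Q = 1354/47, so price P = 154 - 1354/47 = 125.1915.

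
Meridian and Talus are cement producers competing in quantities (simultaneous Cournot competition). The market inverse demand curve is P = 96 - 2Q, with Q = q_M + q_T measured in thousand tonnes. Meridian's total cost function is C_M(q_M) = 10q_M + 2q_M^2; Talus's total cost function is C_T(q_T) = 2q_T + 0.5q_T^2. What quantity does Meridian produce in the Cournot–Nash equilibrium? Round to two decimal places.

6.72

Meridian's profit: π_M = (96 - 2Q)q_M - (10q_M + 2q_M²). Setting ∂π_M/∂q_M = 0: 86 - 8q_M - 2(q_T) = 0.
Talus's first-order condition: 94 - 5q_T - 2(q_M) = 0.
Rearranging gives the reaction functions q_M = (86 - 2q_T)/8 and q_T = (94 - 2q_M)/5.
Substituting one into the other gives q_M = 121/18 and q_T = 145/9.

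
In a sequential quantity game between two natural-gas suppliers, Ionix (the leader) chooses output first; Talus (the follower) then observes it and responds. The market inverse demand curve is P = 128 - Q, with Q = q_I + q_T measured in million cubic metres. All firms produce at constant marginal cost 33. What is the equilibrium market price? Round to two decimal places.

56.75

Solve by backward induction. Given q_I, the follower Talus maximises π_T = (128 - q_I - q_T)q_T - 33q_T.
Follower FOC: 95 - q_I - 2q_T = 0, so q_T(q_I) = (95 - q_I)/2.
Ionix substitutes q_T(q_I) into its own profit: π_I = q_I(128 - q_I - (95 - q_I)/2) - 33q_I = (161/2 - (1/2)q_I)q_I - 33q_I.
Maximising: ∂π_I/∂q_I = 95/2 - q_I = 0, giving q_I = 95/2.
Then q_T = (95 - 95/2)/2 = 95/4.
Total output Q = 285/4, so price P = 128 - 285/4 = 227/4.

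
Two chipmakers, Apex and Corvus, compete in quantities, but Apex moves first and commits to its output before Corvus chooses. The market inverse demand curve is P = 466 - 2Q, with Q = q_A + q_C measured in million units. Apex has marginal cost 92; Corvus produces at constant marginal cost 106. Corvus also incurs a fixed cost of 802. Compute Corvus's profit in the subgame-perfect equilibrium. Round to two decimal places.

Solve by backward induction. Given q_A, the follower Corvus maximises π_C = (466 - 2q_A - 2q_C)q_C - 106q_C.
Setting the follower's marginal profit to zero, 360 - 2q_A - 4q_C = 0, i.e. q_C = (360 - 2q_A)/4.
The leader anticipates this reaction. Substituting into P = 466 - 2Q gives P = 286 - q_A, so π_A = (286 - q_A)q_A - 92q_A.
Maximising: ∂π_A/∂q_A = 194 - 2q_A = 0, giving q_A = 97.
Then q_C = (360 - 2·97)/4 = 83/2.
Price P = 466 - 2·(277/2) = 189.
Corvus's profit: (189 - 106)·(83/2) - 802 = 2642.5000.

2642.50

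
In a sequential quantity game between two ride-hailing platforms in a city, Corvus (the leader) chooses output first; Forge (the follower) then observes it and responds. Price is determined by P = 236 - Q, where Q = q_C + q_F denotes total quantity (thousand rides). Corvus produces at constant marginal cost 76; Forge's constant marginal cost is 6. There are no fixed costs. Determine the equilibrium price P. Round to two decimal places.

98.50

The follower Forge best-responds to any q_C: π_F = (236 - Q)q_F - 6q_F.
Follower FOC: 230 - q_C - 2q_F = 0, so q_F(q_C) = (230 - q_C)/2.
Corvus substitutes q_F(q_C) into its own profit: π_C = q_C(236 - q_C - (230 - q_C)/2) - 76q_C = (121 - (1/2)q_C)q_C - 76q_C.
Leader FOC: 45 - q_C = 0, so q_C = 45.
Then q_F = (230 - 45)/2 = 185/2.
Total output Q = 275/2, so price P = 236 - 275/2 = 197/2.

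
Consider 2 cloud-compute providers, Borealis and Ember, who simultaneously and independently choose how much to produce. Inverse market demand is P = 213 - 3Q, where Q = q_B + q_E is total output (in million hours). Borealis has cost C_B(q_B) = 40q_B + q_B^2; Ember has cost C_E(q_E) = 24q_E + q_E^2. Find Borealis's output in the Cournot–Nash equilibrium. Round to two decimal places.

14.85

Borealis's profit: π_B = (213 - 3Q)q_B - (40q_B + q_B²). Setting ∂π_B/∂q_B = 0: 173 - 8q_B - 3(q_E) = 0.
Ember's first-order condition: 189 - 8q_E - 3(q_B) = 0.
Rearranging gives the reaction functions q_B = (173 - 3q_E)/8 and q_E = (189 - 3q_B)/8.
Solving the pair: q_B = 817/55, q_E = 993/55.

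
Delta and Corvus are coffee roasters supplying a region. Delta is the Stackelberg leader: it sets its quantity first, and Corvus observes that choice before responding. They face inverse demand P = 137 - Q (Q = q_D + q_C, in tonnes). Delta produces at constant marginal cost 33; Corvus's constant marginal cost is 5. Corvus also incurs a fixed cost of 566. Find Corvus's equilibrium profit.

The follower Corvus best-responds to any q_D: π_C = (137 - Q)q_C - 5q_C.
Follower FOC: 132 - q_D - 2q_C = 0, so q_C(q_D) = (132 - q_D)/2.
The leader anticipates this reaction. Substituting into P = 137 - Q gives P = 71 - (1/2)q_D, so π_D = (71 - (1/2)q_D)q_D - 33q_D.
Maximising: ∂π_D/∂q_D = 38 - q_D = 0, giving q_D = 38.
Then q_C = (132 - 38)/2 = 47.
Price P = 137 - 85 = 52.
Corvus's profit: (52 - 5)·47 - 566 = 1643.

1643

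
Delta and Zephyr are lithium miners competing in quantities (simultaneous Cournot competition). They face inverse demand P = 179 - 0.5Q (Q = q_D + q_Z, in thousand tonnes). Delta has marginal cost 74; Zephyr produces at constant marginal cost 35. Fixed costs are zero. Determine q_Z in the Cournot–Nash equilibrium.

122

Delta's profit: π_D = (179 - 0.5Q)q_D - (74q_D). Setting ∂π_D/∂q_D = 0: 105 - q_D - (1/2)(q_Z) = 0.
Zephyr's first-order condition: 144 - q_Z - (1/2)(q_D) = 0.
So q_D = (105 - (1/2)q_Z) and q_Z = (144 - (1/2)q_D).
Substituting one into the other gives q_D = 44 and q_Z = 122.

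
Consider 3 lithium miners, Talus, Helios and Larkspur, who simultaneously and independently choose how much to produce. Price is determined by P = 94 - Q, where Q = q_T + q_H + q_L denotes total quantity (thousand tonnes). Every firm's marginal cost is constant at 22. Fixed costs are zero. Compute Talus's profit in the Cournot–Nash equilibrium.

324

A representative firm's profit is π_i = q_i(94 - Q) - 22q_i.
First-order condition (treating rivals' output as given): 72 - 2q_i - Σ_{j≠i} q_j = 0.
With identical firms every q_j equals q_i, so Σ_{j≠i} q_j = 2q_i and 72 = 4q_i, giving q_i = 18.
Price P = 94 - 54 = 40.
Talus's profit: (40 - 22)·18 = 324.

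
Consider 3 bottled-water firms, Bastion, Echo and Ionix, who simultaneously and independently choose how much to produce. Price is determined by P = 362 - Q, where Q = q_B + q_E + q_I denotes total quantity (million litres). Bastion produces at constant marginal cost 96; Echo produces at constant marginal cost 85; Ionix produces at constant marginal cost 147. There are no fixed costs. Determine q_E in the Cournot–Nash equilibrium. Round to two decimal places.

87.50

Bastion's profit: π_B = (362 - Q)q_B - (96q_B). Setting ∂π_B/∂q_B = 0: 266 - 2q_B - (q_E + q_I) = 0.
Echo's first-order condition: 277 - 2q_E - (q_B + q_I) = 0.
Ionix's profit: π_I = (362 - Q)q_I - (147q_I). Setting ∂π_I/∂q_I = 0: 215 - 2q_I - (q_B + q_E) = 0.
Summing all 3 equations gives 758 − 4Q = 0, hence Q = 379/2.
Back-substituting: q_B = (266 − 379/2) = 153/2, q_E = (277 − 379/2) = 175/2, q_I = (215 − 379/2) = 51/2.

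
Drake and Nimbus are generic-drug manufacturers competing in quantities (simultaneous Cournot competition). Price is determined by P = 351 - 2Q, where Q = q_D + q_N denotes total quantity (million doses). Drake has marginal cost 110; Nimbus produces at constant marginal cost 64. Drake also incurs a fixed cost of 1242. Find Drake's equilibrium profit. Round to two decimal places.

Drake's profit: π_D = (351 - 2Q)q_D - (110q_D). Setting ∂π_D/∂q_D = 0: 241 - 4q_D - 2(q_N) = 0.
Nimbus's first-order condition: 287 - 4q_N - 2(q_D) = 0.
Best responses: q_D = (241 - 2q_N)/4, q_N = (287 - 2q_D)/4.
Solving the pair: q_D = 65/2, q_N = 111/2.
Price P = 351 - 2·88 = 175.
Drake's profit: (175 - 110)·(65/2) - 1242 = 1741/2.

870.50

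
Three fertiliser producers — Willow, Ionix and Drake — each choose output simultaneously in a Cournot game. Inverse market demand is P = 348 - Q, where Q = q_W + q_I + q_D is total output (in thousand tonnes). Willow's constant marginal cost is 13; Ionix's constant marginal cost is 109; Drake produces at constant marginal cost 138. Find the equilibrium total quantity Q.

Willow's profit: π_W = (348 - Q)q_W - (13q_W). Setting ∂π_W/∂q_W = 0: 335 - 2q_W - (q_I + q_D) = 0.
Ionix's profit: π_I = (348 - Q)q_I - (109q_I). Setting ∂π_I/∂q_I = 0: 239 - 2q_I - (q_W + q_D) = 0.
Drake's first-order condition: 210 - 2q_D - (q_W + q_I) = 0.
Adding the 3 conditions: 784 − 2Q − 2Q = 0, i.e. Q = 196.
Back-substituting: q_W = (335 − 196) = 139, q_I = (239 − 196) = 43, q_D = (210 − 196) = 14.
Total output Q = 139 + 43 + 14 = 196.

196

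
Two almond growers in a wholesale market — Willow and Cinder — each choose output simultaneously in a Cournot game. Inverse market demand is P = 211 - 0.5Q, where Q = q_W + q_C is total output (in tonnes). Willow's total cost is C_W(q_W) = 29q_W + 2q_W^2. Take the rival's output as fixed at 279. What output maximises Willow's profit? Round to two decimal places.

8.50

With the rival's output fixed at 279, Willow's profit is π_W = (211 - (1/2)·279 - (1/2)q_W)q_W - (29q_W + 2q_W²) = (143/2 - (1/2)q_W)q_W - (29q_W + 2q_W²).
∂π_W/∂q_W = 85/2 - 5q_W = 0, so q_W = 17/2.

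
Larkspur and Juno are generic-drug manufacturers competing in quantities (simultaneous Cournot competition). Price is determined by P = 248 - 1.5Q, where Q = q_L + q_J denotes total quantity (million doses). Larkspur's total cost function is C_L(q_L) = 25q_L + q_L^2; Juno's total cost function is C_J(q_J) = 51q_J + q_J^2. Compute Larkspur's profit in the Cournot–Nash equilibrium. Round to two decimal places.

3243.96

Larkspur's profit: π_L = (248 - 1.5Q)q_L - (25q_L + q_L²). Setting ∂π_L/∂q_L = 0: 223 - 5q_L - (3/2)(q_J) = 0.
Juno's first-order condition: 197 - 5q_J - (3/2)(q_L) = 0.
Rearranging gives the reaction functions q_L = (223 - (3/2)q_J)/5 and q_J = (197 - (3/2)q_L)/5.
Substituting one into the other gives q_L = 36.0220 and q_J = 28.5934.
Price P = 248 - (3/2)·(840/13) = 1964/13.
Larkspur's profit: (1964/13)·36.0220 - 25·36.0220 - 36.0220² = 3243.9573.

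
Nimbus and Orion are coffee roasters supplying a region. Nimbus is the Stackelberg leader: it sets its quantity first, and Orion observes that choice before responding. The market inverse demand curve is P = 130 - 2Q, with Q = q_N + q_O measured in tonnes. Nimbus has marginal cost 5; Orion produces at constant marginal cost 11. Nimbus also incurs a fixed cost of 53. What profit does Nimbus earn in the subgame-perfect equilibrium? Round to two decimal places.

The follower Orion best-responds to any q_N: π_O = (130 - 2Q)q_O - 11q_O.
Setting the follower's marginal profit to zero, 119 - 2q_N - 4q_O = 0, i.e. q_O = (119 - 2q_N)/4.
Nimbus substitutes q_O(q_N) into its own profit: π_N = q_N(130 - 2q_N - (119 - 2q_N)/2) - 5q_N = (141/2 - q_N)q_N - 5q_N.
The leader's first-order condition 131/2 - 2q_N = 0 yields q_N = 131/4.
Then q_O = (119 - 2·(131/4))/4 = 107/8.
Price P = 130 - 2·(369/8) = 151/4.
Nimbus's profit: (151/4 - 5)·(131/4) - 53 = 1019.5625.

1019.56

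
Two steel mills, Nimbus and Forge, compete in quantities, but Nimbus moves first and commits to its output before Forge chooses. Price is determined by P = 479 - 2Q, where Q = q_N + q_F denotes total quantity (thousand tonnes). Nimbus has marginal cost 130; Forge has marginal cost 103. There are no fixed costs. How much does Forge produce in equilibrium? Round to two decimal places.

Solve by backward induction. Given q_N, the follower Forge maximises π_F = (479 - 2q_N - 2q_F)q_F - 103q_F.
Follower FOC: 376 - 2q_N - 4q_F = 0, so q_F(q_N) = (376 - 2q_N)/4.
Nimbus substitutes q_F(q_N) into its own profit: π_N = q_N(479 - 2q_N - (376 - 2q_N)/2) - 130q_N = (291 - q_N)q_N - 130q_N.
Leader FOC: 161 - 2q_N = 0, so q_N = 161/2.
Then q_F = (376 - 2·(161/2))/4 = 215/4.

53.75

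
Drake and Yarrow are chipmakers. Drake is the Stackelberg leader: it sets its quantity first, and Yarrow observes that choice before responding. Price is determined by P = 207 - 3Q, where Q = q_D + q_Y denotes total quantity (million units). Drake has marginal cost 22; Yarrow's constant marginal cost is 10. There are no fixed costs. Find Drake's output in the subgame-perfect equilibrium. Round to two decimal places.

28.83

The follower Yarrow best-responds to any q_D: π_Y = (207 - 3Q)q_Y - 10q_Y.
Follower FOC: 197 - 3q_D - 6q_Y = 0, so q_Y(q_D) = (197 - 3q_D)/6.
The leader anticipates this reaction. Substituting into P = 207 - 3Q gives P = 217/2 - (3/2)q_D, so π_D = (217/2 - (3/2)q_D)q_D - 22q_D.
Maximising: ∂π_D/∂q_D = 173/2 - 3q_D = 0, giving q_D = 173/6.
Then q_Y = (197 - 3·(173/6))/6 = 221/12.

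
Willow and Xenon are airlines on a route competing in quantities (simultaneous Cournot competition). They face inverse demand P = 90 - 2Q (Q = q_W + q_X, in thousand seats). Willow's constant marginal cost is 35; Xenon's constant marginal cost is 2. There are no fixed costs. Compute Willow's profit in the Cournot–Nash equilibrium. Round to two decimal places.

Willow's profit: π_W = (90 - 2Q)q_W - (35q_W). Setting ∂π_W/∂q_W = 0: 55 - 4q_W - 2(q_X) = 0.
Xenon's first-order condition: 88 - 4q_X - 2(q_W) = 0.
Rearranging gives the reaction functions q_W = (55 - 2q_X)/4 and q_X = (88 - 2q_W)/4.
Solving the pair: q_W = 11/3, q_X = 121/6.
Price P = 90 - 2·(143/6) = 127/3.
Willow's profit: (127/3 - 35)·(11/3) = 242/9.

26.89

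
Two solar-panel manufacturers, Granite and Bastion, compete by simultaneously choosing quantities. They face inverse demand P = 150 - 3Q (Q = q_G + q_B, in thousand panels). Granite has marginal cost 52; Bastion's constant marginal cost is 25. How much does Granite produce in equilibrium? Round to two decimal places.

Granite's profit: π_G = (150 - 3Q)q_G - (52q_G). Setting ∂π_G/∂q_G = 0: 98 - 6q_G - 3(q_B) = 0.
Bastion's profit: π_B = (150 - 3Q)q_B - (25q_B). Setting ∂π_B/∂q_B = 0: 125 - 6q_B - 3(q_G) = 0.
So q_G = (98 - 3q_B)/6 and q_B = (125 - 3q_G)/6.
Solving the pair: q_G = 71/9, q_B = 152/9.

7.89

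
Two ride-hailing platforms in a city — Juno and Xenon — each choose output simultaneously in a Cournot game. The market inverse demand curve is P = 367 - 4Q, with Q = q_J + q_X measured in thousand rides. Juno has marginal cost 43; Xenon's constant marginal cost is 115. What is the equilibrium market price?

175

Juno's profit: π_J = (367 - 4Q)q_J - (43q_J). Setting ∂π_J/∂q_J = 0: 324 - 8q_J - 4(q_X) = 0.
Xenon's profit: π_X = (367 - 4Q)q_X - (115q_X). Setting ∂π_X/∂q_X = 0: 252 - 8q_X - 4(q_J) = 0.
So q_J = (324 - 4q_X)/8 and q_X = (252 - 4q_J)/8.
Solving the pair: q_J = 33, q_X = 15.
Total output Q = 48, so price P = 367 - 4·48 = 175.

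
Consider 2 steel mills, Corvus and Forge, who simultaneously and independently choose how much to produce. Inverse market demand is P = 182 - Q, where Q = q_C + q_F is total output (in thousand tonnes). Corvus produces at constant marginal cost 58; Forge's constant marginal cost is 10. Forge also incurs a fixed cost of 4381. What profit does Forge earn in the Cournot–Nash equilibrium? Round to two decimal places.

Corvus's profit: π_C = (182 - Q)q_C - (58q_C). Setting ∂π_C/∂q_C = 0: 124 - 2q_C - (q_F) = 0.
Forge's profit: π_F = (182 - Q)q_F - (10q_F). Setting ∂π_F/∂q_F = 0: 172 - 2q_F - (q_C) = 0.
So q_C = (124 - q_F)/2 and q_F = (172 - q_C)/2.
Solving the pair: q_C = 76/3, q_F = 220/3.
Price P = 182 - 296/3 = 250/3.
Forge's profit: (250/3 - 10)·(220/3) - 4381 = 996.7778.

996.78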